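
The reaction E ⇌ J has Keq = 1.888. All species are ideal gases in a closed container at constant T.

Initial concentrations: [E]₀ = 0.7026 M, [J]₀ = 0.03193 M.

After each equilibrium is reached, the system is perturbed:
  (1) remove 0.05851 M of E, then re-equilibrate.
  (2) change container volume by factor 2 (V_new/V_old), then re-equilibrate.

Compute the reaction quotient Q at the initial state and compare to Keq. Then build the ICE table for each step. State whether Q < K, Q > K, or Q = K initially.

Q₀ = 0.04545; Q < K (proceeds forward)

Q₀ = 0.04545 vs Keq = 1.888 ⇒ Q<K, forward
Step 1:
                    E           J
  init         0.7026     0.03193
  Δ           -0.4483      0.4483
  eq           0.2543      0.4802
  solve Keq expr → x = 0.4483; check Q = 1.888
Then remove 0.05851 M of E.
Step 2:
                    E           J
  init         0.1958      0.4802
  Δ           0.03825    -0.03825
  eq           0.2341      0.4419
  solve Keq expr → x = -0.03825; check Q = 1.888
Then change container volume by factor 2 (V_new/V_old).
Step 3:
                    E           J
  init          0.117       0.221
  Δ                 0           0
  eq            0.117       0.221
  solve Keq expr → x = 0; check Q = 1.888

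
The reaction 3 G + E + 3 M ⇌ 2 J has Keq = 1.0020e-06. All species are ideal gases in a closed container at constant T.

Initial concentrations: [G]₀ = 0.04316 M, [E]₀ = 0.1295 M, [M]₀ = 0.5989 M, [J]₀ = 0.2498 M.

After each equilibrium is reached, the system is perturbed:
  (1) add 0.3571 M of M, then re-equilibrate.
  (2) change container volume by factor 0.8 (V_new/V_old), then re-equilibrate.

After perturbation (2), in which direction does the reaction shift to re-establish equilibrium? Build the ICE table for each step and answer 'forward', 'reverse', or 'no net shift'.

Q₀ = 2.7900e+04 vs Keq = 1.0020e-06 ⇒ Q>K, reverse
Step 1:
                   G          E          M          J
  I          0.04316     0.1295     0.5989     0.2498
  C           0.3745     0.1248     0.3745    -0.2497
  E           0.4177     0.2543     0.9734 1.3086e-04
  solve Keq expr → x = -0.1248; check Q = 1.0020e-06
Then add 0.3571 M of M.
Step 2:
                   G          E          M          J
  I           0.4177     0.2543      1.331 1.3086e-04
  C       -1.1719e-04 -3.9064e-05 -1.1719e-04 7.8128e-05
  E           0.4175     0.2543       1.33 2.0899e-04
  solve Keq expr → x = 3.9064e-05; check Q = 1.0020e-06
Then change container volume by factor 0.8 (V_new/V_old).
Step 3:
                   G          E          M          J
  I           0.5219     0.3179      1.663 2.6124e-04
  C       -2.9183e-04 -9.7277e-05 -2.9183e-04 1.9455e-04
  E           0.5216     0.3178      1.663 4.5579e-04
  solve Keq expr → x = 9.7277e-05; check Q = 1.0020e-06

Direction: forward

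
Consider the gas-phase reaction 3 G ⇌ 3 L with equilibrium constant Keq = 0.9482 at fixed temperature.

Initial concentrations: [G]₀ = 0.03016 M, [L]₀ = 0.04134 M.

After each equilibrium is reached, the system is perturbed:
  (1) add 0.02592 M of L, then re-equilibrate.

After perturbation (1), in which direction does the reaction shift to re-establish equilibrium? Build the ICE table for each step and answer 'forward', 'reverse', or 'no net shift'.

Direction: reverse

Q₀ = 2.575 vs Keq = 0.9482 ⇒ Q>K, reverse
Step 1:
                  G         L
  I         0.03016   0.04134
  C        0.005907 -0.005907
  E         0.03607   0.03543
  solve Keq expr → x = -0.001969; check Q = 0.9482
Then add 0.02592 M of L.
Step 2:
                  G         L
  I         0.03607   0.06135
  C         0.01307  -0.01307
  E         0.04914   0.04828
  solve Keq expr → x = -0.004358; check Q = 0.9482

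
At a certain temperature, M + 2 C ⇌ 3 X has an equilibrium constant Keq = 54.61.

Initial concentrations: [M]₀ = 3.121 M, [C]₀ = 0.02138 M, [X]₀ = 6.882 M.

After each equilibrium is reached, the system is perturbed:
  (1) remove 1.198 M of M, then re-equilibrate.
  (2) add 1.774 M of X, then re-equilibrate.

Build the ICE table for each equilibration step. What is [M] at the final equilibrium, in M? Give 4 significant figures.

Q₀ = 2.2847e+05 vs Keq = 54.61 ⇒ Q>K, reverse
Step 1:
                   M          C          X
  init         3.121    0.02138      6.882
  Δ           0.4536     0.9072     -1.361
  eq           3.575     0.9286      5.521
  solve Keq expr → x = -0.4536; check Q = 54.61
Then remove 1.198 M of M.
Step 2:
                   M          C          X
  init         2.377     0.9286      5.521
  Δ          0.06692     0.1338    -0.2008
  eq           2.444      1.062       5.32
  solve Keq expr → x = -0.06692; check Q = 54.61
Then add 1.774 M of X.
Step 3:
                   M          C          X
  init         2.444      1.062      7.094
  Δ           0.1737     0.3473     -0.521
  eq           2.617       1.41      6.573
  solve Keq expr → x = -0.1737; check Q = 54.61

[M]_eq = 2.617 M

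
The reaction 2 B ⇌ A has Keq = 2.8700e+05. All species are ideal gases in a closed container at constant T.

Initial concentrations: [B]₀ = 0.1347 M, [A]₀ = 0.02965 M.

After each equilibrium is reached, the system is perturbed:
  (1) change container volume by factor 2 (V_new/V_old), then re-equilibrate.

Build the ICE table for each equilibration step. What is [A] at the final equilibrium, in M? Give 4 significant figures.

Q₀ = 1.634 vs Keq = 2.8700e+05 ⇒ Q<K, forward
Step 1:
                   B          A
  Initial     0.1347    0.02965
  Change     -0.1341    0.06706
  Equil   5.8049e-04    0.09671
  solve Keq expr → x = 0.06706; check Q = 2.8700e+05
Then change container volume by factor 2 (V_new/V_old).
Step 2:
                   B          A
  Initial 2.9024e-04    0.04835
  Change  1.1997e-04 -5.9984e-05
  Equil   4.1021e-04    0.04829
  solve Keq expr → x = -5.9984e-05; check Q = 2.8700e+05

[A]_eq = 0.04829 M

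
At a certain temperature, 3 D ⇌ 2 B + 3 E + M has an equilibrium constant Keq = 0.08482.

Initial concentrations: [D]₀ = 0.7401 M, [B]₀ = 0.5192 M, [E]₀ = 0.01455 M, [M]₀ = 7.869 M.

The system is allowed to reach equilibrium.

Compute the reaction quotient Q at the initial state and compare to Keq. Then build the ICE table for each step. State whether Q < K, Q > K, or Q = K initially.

Q₀ = 1.6118e-05; Q < K (proceeds forward)

Q₀ = 1.6118e-05 vs Keq = 0.08482 ⇒ Q<K, forward
Step 1:
                  D         B         E         M
  Initial    0.7401    0.5192   0.01455     7.869
  Change    -0.1601    0.1068    0.1601   0.05338
  Equil        0.58     0.626    0.1747     7.922
  solve Keq expr → x = 0.05338; check Q = 0.08482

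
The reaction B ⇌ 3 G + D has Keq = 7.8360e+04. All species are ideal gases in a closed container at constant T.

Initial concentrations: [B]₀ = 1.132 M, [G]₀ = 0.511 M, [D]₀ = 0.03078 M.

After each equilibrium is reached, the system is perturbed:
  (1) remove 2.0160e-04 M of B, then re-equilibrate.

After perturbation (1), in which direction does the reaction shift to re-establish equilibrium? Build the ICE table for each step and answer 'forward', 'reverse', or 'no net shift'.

Direction: reverse

Q₀ = 0.003628 vs Keq = 7.8360e+04 ⇒ Q<K, forward
Step 1:
                    B           G           D
  Initial       1.132       0.511     0.03078
  Change       -1.131       3.393       1.131
  Equil    8.8251e-04       3.904       1.162
  solve Keq expr → x = 1.131; check Q = 7.8360e+04
Then remove 2.0160e-04 M of B.
Step 2:
                    B           G           D
  Initial  6.8091e-04       3.904       1.162
  Change   2.0104e-04 -6.0312e-04 -2.0104e-04
  Equil    8.8195e-04       3.904       1.162
  solve Keq expr → x = -2.0104e-04; check Q = 7.8360e+04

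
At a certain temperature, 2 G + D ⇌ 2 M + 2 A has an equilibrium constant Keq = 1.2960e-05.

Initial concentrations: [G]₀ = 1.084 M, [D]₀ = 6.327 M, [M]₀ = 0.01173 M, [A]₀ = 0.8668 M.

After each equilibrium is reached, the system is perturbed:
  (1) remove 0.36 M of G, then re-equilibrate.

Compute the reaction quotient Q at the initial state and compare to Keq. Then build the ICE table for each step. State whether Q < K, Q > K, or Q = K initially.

Q₀ = 1.3905e-05; Q > K (proceeds reverse)

Q₀ = 1.3905e-05 vs Keq = 1.2960e-05 ⇒ Q>K, reverse
Step 1:
                   G          D          M          A
  init         1.084      6.327    0.01173     0.8668
  Δ       3.9619e-04 1.9810e-04 -3.9619e-04 -3.9619e-04
  eq           1.084      6.327    0.01133     0.8664
  solve Keq expr → x = -1.9810e-04; check Q = 1.2960e-05
Then remove 0.36 M of G.
Step 2:
                   G          D          M          A
  init        0.7244      6.327    0.01133     0.8664
  Δ          0.00369   0.001845   -0.00369   -0.00369
  eq          0.7281      6.329   0.007643     0.8627
  solve Keq expr → x = -0.001845; check Q = 1.2960e-05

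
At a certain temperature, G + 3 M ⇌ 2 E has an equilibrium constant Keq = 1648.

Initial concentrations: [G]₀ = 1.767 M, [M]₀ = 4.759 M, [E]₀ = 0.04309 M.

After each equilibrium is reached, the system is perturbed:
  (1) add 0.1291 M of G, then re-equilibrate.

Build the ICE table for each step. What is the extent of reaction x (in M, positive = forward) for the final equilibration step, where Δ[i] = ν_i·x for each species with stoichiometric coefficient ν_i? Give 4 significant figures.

Q₀ = 9.7492e-06 vs Keq = 1648 ⇒ Q<K, forward
Step 1:
                   G          M          E
  init         1.767      4.759    0.04309
  Δ           -1.495     -4.485       2.99
  eq          0.2719     0.2738      3.033
  solve Keq expr → x = 1.495; check Q = 1648
Then add 0.1291 M of G.
Step 2:
                   G          M          E
  init         0.401     0.2738      3.033
  Δ         -0.01005   -0.03014     0.0201
  eq           0.391     0.2437      3.053
  solve Keq expr → x = 0.01005; check Q = 1648

x = 0.01005 M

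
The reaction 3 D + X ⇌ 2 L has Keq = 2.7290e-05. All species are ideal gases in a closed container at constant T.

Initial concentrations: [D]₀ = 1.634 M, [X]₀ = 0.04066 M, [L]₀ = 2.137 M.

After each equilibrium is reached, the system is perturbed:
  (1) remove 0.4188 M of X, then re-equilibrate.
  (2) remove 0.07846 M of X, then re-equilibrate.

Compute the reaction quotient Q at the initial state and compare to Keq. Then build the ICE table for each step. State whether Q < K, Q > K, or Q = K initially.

Q₀ = 25.74 vs Keq = 2.7290e-05 ⇒ Q>K, reverse
Step 1:
                   D          X          L
  Initial      1.634    0.04066      2.137
  Change       3.121       1.04     -2.081
  Equil        4.755      1.081    0.05632
  solve Keq expr → x = -1.04; check Q = 2.7290e-05
Then remove 0.4188 M of X.
Step 2:
                   D          X          L
  Initial      4.755     0.6622    0.05632
  Change     0.01769   0.005898    -0.0118
  Equil        4.773     0.6681    0.04452
  solve Keq expr → x = -0.005898; check Q = 2.7290e-05
Then remove 0.07846 M of X.
Step 3:
                   D          X          L
  Initial      4.773     0.5896    0.04452
  Change    0.003898   0.001299  -0.002599
  Equil        4.777     0.5909    0.04192
  solve Keq expr → x = -0.001299; check Q = 2.7290e-05

Q₀ = 25.74; Q > K (proceeds reverse)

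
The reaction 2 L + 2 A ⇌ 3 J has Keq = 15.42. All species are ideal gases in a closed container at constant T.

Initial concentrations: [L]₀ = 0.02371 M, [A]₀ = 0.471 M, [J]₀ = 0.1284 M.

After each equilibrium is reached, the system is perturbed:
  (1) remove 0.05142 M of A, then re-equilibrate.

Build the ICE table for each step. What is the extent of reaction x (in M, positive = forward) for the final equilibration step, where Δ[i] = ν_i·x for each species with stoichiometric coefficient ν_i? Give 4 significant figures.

Q₀ = 16.97 vs Keq = 15.42 ⇒ Q>K, reverse
Step 1:
                  L         A         J
  init      0.02371     0.471    0.1284
  Δ       7.8432e-04 7.8432e-04 -0.001176
  eq        0.02449    0.4718    0.1272
  solve Keq expr → x = -3.9216e-04; check Q = 15.42
Then remove 0.05142 M of A.
Step 2:
                  L         A         J
  init      0.02449    0.4204    0.1272
  Δ        0.001938  0.001938 -0.002907
  eq        0.02643    0.4223    0.1243
  solve Keq expr → x = -9.6885e-04; check Q = 15.42

x = -9.6885e-04 M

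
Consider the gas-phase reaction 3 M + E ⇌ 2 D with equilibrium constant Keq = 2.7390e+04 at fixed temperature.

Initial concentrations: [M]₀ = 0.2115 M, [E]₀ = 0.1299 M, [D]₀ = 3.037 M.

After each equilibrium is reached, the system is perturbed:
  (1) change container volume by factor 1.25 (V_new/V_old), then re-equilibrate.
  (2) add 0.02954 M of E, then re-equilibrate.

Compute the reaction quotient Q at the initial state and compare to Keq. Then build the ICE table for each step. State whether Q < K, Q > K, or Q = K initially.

Q₀ = 7505 vs Keq = 2.7390e+04 ⇒ Q<K, forward
Step 1:
                   M          E          D
  I           0.2115     0.1299      3.037
  C         -0.06426   -0.02142    0.04284
  E           0.1472     0.1085       3.08
  solve Keq expr → x = 0.02142; check Q = 2.7390e+04
Then change container volume by factor 1.25 (V_new/V_old).
Step 2:
                   M          E          D
  I           0.1178    0.08678      2.464
  C          0.01585   0.005282   -0.01056
  E           0.1336    0.09207      2.453
  solve Keq expr → x = -0.005282; check Q = 2.7390e+04
Then add 0.02954 M of E.
Step 3:
                   M          E          D
  I           0.1336     0.1216      2.453
  C         -0.01042  -0.003475   0.006949
  E           0.1232     0.1181       2.46
  solve Keq expr → x = 0.003475; check Q = 2.7390e+04

Q₀ = 7505; Q < K (proceeds forward)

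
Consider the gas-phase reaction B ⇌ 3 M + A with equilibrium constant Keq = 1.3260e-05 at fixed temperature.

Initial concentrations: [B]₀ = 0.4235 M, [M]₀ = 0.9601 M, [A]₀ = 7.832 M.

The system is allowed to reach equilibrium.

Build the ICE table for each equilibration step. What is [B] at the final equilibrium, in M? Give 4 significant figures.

[B]_eq = 0.7399 M

Q₀ = 16.37 vs Keq = 1.3260e-05 ⇒ Q>K, reverse
Step 1:
                  B         M         A
  Initial    0.4235    0.9601     7.832
  Change     0.3164   -0.9492   -0.3164
  Equil      0.7399   0.01093     7.516
  solve Keq expr → x = -0.3164; check Q = 1.3260e-05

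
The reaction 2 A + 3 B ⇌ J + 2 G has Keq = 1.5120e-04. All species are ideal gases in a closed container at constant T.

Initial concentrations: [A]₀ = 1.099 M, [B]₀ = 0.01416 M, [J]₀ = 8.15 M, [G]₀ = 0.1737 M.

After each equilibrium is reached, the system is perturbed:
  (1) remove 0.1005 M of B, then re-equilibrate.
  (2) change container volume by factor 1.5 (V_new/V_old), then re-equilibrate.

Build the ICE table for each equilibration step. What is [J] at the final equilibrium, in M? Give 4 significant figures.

[J]_eq = 5.376 M

Q₀ = 7.1709e+04 vs Keq = 1.5120e-04 ⇒ Q>K, reverse
Step 1:
                    A           B           J           G
  init          1.099     0.01416        8.15      0.1737
  Δ            0.1729      0.2594    -0.08646     -0.1729
  eq            1.272      0.2735       8.064  7.8790e-04
  solve Keq expr → x = -0.08646; check Q = 1.5120e-04
Then remove 0.1005 M of B.
Step 2:
                    A           B           J           G
  init          1.272       0.173       8.064  7.8790e-04
  Δ        3.8936e-04  5.8404e-04 -1.9468e-04 -3.8936e-04
  eq            1.272      0.1736       8.063  3.9855e-04
  solve Keq expr → x = -1.9468e-04; check Q = 1.5120e-04
Then change container volume by factor 1.5 (V_new/V_old).
Step 3:
                    A           B           J           G
  init         0.8482      0.1157       5.376  2.6570e-04
  Δ        8.8243e-05  1.3236e-04 -4.4121e-05 -8.8243e-05
  eq           0.8483      0.1159       5.376  1.7745e-04
  solve Keq expr → x = -4.4121e-05; check Q = 1.5120e-04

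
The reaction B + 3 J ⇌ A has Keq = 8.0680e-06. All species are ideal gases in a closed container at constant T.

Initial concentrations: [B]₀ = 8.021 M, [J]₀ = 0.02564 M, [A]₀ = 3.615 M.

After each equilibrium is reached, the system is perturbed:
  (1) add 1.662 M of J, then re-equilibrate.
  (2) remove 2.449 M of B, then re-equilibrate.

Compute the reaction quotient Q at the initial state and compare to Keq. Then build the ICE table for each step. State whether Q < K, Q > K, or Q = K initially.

Q₀ = 2.6738e+04; Q > K (proceeds reverse)

Q₀ = 2.6738e+04 vs Keq = 8.0680e-06 ⇒ Q>K, reverse
Step 1:
                  B         J         A
  Initial     8.021   0.02564     3.615
  Change      3.506     10.52    -3.506
  Equil       11.53     10.54     0.109
  solve Keq expr → x = -3.506; check Q = 8.0680e-06
Then add 1.662 M of J.
Step 2:
                  B         J         A
  Initial     11.53     12.21     0.109
  Change   -0.05285   -0.1586   0.05285
  Equil       11.47     12.05    0.1619
  solve Keq expr → x = 0.05285; check Q = 8.0680e-06
Then remove 2.449 M of B.
Step 3:
                  B         J         A
  Initial     9.025     12.05    0.1619
  Change    0.03111   0.09334  -0.03111
  Equil       9.056     12.14    0.1307
  solve Keq expr → x = -0.03111; check Q = 8.0680e-06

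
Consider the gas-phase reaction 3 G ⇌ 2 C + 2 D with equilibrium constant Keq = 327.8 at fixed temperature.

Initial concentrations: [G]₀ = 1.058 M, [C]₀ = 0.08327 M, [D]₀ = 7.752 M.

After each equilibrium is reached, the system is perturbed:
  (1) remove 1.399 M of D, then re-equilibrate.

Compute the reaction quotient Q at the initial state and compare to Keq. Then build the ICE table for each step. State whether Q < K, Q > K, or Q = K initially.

Q₀ = 0.3518 vs Keq = 327.8 ⇒ Q<K, forward
Step 1:
                    G           C           D
  Initial       1.058     0.08327       7.752
  Change      -0.6714      0.4476      0.4476
  Equil        0.3866      0.5308         8.2
  solve Keq expr → x = 0.2238; check Q = 327.8
Then remove 1.399 M of D.
Step 2:
                    G           C           D
  Initial      0.3866      0.5308       6.801
  Change      -0.0347     0.02313     0.02313
  Equil        0.3519       0.554       6.824
  solve Keq expr → x = 0.01157; check Q = 327.8

Q₀ = 0.3518; Q < K (proceeds forward)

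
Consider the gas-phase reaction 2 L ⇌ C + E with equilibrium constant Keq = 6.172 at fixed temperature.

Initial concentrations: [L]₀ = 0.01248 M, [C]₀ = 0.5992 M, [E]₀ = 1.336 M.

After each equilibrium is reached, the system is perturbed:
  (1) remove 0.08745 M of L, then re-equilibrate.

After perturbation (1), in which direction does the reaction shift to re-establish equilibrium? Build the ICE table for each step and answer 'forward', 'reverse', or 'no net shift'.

Direction: reverse

Q₀ = 5140 vs Keq = 6.172 ⇒ Q>K, reverse
Step 1:
                  L         C         E
  init      0.01248    0.5992     1.336
  Δ          0.2848   -0.1424   -0.1424
  eq         0.2972    0.4568     1.194
  solve Keq expr → x = -0.1424; check Q = 6.172
Then remove 0.08745 M of L.
Step 2:
                  L         C         E
  init       0.2098    0.4568     1.194
  Δ         0.07132  -0.03566  -0.03566
  eq         0.2811    0.4212     1.158
  solve Keq expr → x = -0.03566; check Q = 6.172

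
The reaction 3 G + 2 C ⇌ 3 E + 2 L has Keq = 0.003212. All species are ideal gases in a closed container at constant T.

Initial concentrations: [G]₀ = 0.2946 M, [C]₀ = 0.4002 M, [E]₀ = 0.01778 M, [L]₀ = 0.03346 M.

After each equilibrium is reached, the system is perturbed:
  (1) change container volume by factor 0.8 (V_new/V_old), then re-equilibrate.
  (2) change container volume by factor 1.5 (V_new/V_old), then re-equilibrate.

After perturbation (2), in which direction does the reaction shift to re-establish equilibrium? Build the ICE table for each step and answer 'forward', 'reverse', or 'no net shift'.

Q₀ = 1.5367e-06 vs Keq = 0.003212 ⇒ Q<K, forward
Step 1:
                    G           C           E           L
  Initial      0.2946      0.4002     0.01778     0.03346
  Change     -0.07068    -0.04712     0.07068     0.04712
  Equil        0.2239      0.3531     0.08846     0.08058
  solve Keq expr → x = 0.02356; check Q = 0.003212
Then change container volume by factor 0.8 (V_new/V_old).
Step 2:
                    G           C           E           L
  Initial      0.2799      0.4413      0.1106      0.1007
  Change            0           0           0           0
  Equil        0.2799      0.4413      0.1106      0.1007
  solve Keq expr → x = 0; check Q = 0.003212
Then change container volume by factor 1.5 (V_new/V_old).
Step 3:
                    G           C           E           L
  Initial      0.1866      0.2942     0.07372     0.06715
  Change            0           0           0           0
  Equil        0.1866      0.2942     0.07372     0.06715
  solve Keq expr → x = 0; check Q = 0.003212

Direction: no net shift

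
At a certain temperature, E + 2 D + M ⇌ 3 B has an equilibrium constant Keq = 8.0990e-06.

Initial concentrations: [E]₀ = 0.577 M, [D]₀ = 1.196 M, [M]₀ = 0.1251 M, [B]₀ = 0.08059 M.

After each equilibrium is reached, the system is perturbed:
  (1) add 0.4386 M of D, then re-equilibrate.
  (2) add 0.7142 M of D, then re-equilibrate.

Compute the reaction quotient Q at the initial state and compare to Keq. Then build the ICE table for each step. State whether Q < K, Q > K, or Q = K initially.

Q₀ = 0.005069; Q > K (proceeds reverse)

Q₀ = 0.005069 vs Keq = 8.0990e-06 ⇒ Q>K, reverse
Step 1:
                  E         D         M         B
  init        0.577     1.196    0.1251   0.08059
  Δ         0.02341   0.04681   0.02341  -0.07022
  eq         0.6004     1.243    0.1485   0.01037
  solve Keq expr → x = -0.02341; check Q = 8.0990e-06
Then add 0.4386 M of D.
Step 2:
                  E         D         M         B
  init       0.6004     1.681    0.1485   0.01037
  Δ       -7.6018e-04  -0.00152 -7.6018e-04  0.002281
  eq         0.5996      1.68    0.1477   0.01265
  solve Keq expr → x = 7.6018e-04; check Q = 8.0990e-06
Then add 0.7142 M of D.
Step 3:
                  E         D         M         B
  init       0.5996     2.394    0.1477   0.01265
  Δ       -0.001104 -0.002207 -0.001104  0.003311
  eq         0.5985     2.392    0.1466   0.01596
  solve Keq expr → x = 0.001104; check Q = 8.0990e-06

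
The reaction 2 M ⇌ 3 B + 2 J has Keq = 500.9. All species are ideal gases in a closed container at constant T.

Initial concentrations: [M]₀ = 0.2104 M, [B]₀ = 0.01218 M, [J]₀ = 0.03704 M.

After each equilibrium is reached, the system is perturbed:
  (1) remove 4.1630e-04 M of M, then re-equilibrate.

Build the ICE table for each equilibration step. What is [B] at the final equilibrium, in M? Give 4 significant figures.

Q₀ = 5.6001e-08 vs Keq = 500.9 ⇒ Q<K, forward
Step 1:
                  M         B         J
  init       0.2104   0.01218   0.03704
  Δ         -0.2084    0.3126    0.2084
  eq       0.002029    0.3247    0.2454
  solve Keq expr → x = 0.1042; check Q = 500.9
Then remove 4.1630e-04 M of M.
Step 2:
                  M         B         J
  init     0.001613    0.3247    0.2454
  Δ       4.0722e-04 -6.1083e-04 -4.0722e-04
  eq        0.00202    0.3241     0.245
  solve Keq expr → x = -2.0361e-04; check Q = 500.9

[B]_eq = 0.3241 M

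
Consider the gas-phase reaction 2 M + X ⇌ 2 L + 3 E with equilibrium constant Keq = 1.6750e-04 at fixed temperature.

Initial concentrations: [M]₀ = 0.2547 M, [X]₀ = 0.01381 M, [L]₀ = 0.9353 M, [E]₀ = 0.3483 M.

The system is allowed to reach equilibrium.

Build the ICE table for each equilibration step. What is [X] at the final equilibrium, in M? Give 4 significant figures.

[X]_eq = 0.123 M

Q₀ = 41.26 vs Keq = 1.6750e-04 ⇒ Q>K, reverse
Step 1:
                   M          X          L          E
  I           0.2547    0.01381     0.9353     0.3483
  C           0.2183     0.1092    -0.2183    -0.3275
  E            0.473      0.123      0.717    0.02078
  solve Keq expr → x = -0.1092; check Q = 1.6750e-04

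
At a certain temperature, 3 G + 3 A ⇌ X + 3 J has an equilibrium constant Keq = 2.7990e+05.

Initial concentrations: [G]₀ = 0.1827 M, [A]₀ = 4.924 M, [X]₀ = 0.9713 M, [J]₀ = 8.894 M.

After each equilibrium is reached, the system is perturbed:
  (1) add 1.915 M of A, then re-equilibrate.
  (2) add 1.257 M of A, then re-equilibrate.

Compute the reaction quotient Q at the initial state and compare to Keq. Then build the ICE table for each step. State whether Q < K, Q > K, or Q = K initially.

Q₀ = 938.6; Q < K (proceeds forward)

Q₀ = 938.6 vs Keq = 2.7990e+05 ⇒ Q<K, forward
Step 1:
                  G         A         X         J
  init       0.1827     4.924    0.9713     8.894
  Δ         -0.1535   -0.1535   0.05116    0.1535
  eq        0.02921     4.771     1.022     9.047
  solve Keq expr → x = 0.05116; check Q = 2.7990e+05
Then add 1.915 M of A.
Step 2:
                  G         A         X         J
  init      0.02921     6.686     1.022     9.047
  Δ       -0.008303 -0.008303  0.002768  0.008303
  eq        0.02091     6.677     1.025     9.056
  solve Keq expr → x = 0.002768; check Q = 2.7990e+05
Then add 1.257 M of A.
Step 3:
                  G         A         X         J
  init      0.02091     7.934     1.025     9.056
  Δ       -0.003292 -0.003292  0.001097  0.003292
  eq        0.01761     7.931     1.026     9.059
  solve Keq expr → x = 0.001097; check Q = 2.7990e+05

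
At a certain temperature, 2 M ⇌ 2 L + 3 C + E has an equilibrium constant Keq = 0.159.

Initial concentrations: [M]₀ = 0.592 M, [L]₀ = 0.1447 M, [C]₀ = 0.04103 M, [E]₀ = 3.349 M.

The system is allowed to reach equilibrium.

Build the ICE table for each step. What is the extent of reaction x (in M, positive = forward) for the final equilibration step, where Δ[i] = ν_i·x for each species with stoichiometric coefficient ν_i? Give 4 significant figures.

Q₀ = 1.3820e-05 vs Keq = 0.159 ⇒ Q<K, forward
Step 1:
                   M          L          C          E
  init         0.592     0.1447    0.04103      3.349
  Δ          -0.2172     0.2172     0.3257     0.1086
  eq          0.3748     0.3619     0.3668      3.458
  solve Keq expr → x = 0.1086; check Q = 0.159

x = 0.1086 M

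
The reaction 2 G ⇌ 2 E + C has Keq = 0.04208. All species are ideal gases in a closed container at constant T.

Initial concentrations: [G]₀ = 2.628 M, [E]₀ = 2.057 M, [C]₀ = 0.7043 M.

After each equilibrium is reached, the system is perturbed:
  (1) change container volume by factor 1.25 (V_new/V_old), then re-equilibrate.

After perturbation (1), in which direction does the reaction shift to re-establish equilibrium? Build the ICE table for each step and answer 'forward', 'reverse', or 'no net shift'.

Direction: forward

Q₀ = 0.4315 vs Keq = 0.04208 ⇒ Q>K, reverse
Step 1:
                   G          E          C
  init         2.628      2.057     0.7043
  Δ           0.7926    -0.7926    -0.3963
  eq           3.421      1.264      0.308
  solve Keq expr → x = -0.3963; check Q = 0.04208
Then change container volume by factor 1.25 (V_new/V_old).
Step 2:
                   G          E          C
  init         2.736      1.012     0.2464
  Δ         -0.04846    0.04846    0.02423
  eq           2.688       1.06     0.2706
  solve Keq expr → x = 0.02423; check Q = 0.04208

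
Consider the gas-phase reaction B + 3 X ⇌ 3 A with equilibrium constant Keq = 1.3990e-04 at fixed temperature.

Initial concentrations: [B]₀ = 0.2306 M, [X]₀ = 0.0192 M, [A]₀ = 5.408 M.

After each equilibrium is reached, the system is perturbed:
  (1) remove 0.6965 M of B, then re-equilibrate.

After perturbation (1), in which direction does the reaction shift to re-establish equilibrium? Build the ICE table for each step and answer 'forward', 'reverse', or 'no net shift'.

Direction: reverse

Q₀ = 9.6905e+07 vs Keq = 1.3990e-04 ⇒ Q>K, reverse
Step 1:
                   B          X          A
  init        0.2306     0.0192      5.408
  Δ            1.693      5.079     -5.079
  eq           1.924      5.098     0.3291
  solve Keq expr → x = -1.693; check Q = 1.3990e-04
Then remove 0.6965 M of B.
Step 2:
                   B          X          A
  init         1.227      5.098     0.3291
  Δ          0.01412    0.04236   -0.04236
  eq           1.241       5.14     0.2868
  solve Keq expr → x = -0.01412; check Q = 1.3990e-04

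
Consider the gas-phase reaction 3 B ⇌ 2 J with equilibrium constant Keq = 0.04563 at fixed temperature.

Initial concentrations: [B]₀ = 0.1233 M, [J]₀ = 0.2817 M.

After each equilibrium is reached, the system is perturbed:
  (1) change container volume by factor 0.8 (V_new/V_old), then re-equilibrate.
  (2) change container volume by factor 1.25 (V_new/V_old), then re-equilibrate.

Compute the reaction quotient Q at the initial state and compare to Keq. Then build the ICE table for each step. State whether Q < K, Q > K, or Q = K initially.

Q₀ = 42.33 vs Keq = 0.04563 ⇒ Q>K, reverse
Step 1:
                    B           J
  init         0.1233      0.2817
  Δ             0.326     -0.2174
  eq           0.4493     0.06434
  solve Keq expr → x = -0.1087; check Q = 0.04563
Then change container volume by factor 0.8 (V_new/V_old).
Step 2:
                    B           J
  init         0.5617     0.08043
  Δ          -0.01048    0.006988
  eq           0.5512     0.08741
  solve Keq expr → x = 0.003494; check Q = 0.04563
Then change container volume by factor 1.25 (V_new/V_old).
Step 3:
                    B           J
  init          0.441     0.06993
  Δ          0.008385    -0.00559
  eq           0.4493     0.06434
  solve Keq expr → x = -0.002795; check Q = 0.04563

Q₀ = 42.33; Q > K (proceeds reverse)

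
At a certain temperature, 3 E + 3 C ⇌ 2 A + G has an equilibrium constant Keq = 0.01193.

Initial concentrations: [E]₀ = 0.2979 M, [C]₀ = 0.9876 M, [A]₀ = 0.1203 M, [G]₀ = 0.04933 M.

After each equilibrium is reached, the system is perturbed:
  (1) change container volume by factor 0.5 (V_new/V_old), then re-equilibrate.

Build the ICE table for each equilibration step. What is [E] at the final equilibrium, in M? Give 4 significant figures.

Q₀ = 0.02803 vs Keq = 0.01193 ⇒ Q>K, reverse
Step 1:
                    E           C           A           G
  Initial      0.2979      0.9876      0.1203     0.04933
  Change      0.02663     0.02663    -0.01775   -0.008876
  Equil        0.3245       1.014      0.1025     0.04045
  solve Keq expr → x = -0.008876; check Q = 0.01193
Then change container volume by factor 0.5 (V_new/V_old).
Step 2:
                    E           C           A           G
  Initial      0.6491       2.028      0.2051     0.08091
  Change      -0.1352     -0.1352     0.09015     0.04508
  Equil        0.5138       1.893      0.2952       0.126
  solve Keq expr → x = 0.04508; check Q = 0.01193

[E]_eq = 0.5138 M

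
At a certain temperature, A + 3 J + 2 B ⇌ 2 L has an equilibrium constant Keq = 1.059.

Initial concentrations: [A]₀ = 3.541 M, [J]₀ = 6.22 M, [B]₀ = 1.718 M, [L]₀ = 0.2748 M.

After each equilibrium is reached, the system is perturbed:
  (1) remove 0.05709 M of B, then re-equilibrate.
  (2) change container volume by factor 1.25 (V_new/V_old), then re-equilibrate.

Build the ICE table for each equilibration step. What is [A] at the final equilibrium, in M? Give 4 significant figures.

[A]_eq = 2.247 M

Q₀ = 3.0025e-05 vs Keq = 1.059 ⇒ Q<K, forward
Step 1:
                   A          J          B          L
  init         3.541       6.22      1.718     0.2748
  Δ          -0.7875     -2.363     -1.575      1.575
  eq           2.753      3.857      0.143       1.85
  solve Keq expr → x = 0.7875; check Q = 1.059
Then remove 0.05709 M of B.
Step 2:
                   A          J          B          L
  init         2.753      3.857    0.08589       1.85
  Δ          0.02442    0.07327    0.04884   -0.04884
  eq           2.778      3.931     0.1347      1.801
  solve Keq expr → x = -0.02442; check Q = 1.059
Then change container volume by factor 1.25 (V_new/V_old).
Step 3:
                   A          J          B          L
  init         2.222      3.145     0.1078      1.441
  Δ           0.0243     0.0729     0.0486    -0.0486
  eq           2.247      3.217     0.1564      1.392
  solve Keq expr → x = -0.0243; check Q = 1.059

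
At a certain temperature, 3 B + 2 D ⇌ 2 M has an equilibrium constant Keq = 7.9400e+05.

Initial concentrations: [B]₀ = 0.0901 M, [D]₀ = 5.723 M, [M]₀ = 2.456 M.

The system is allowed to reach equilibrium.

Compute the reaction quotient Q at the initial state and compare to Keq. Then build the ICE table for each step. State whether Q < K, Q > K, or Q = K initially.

Q₀ = 251.8; Q < K (proceeds forward)

Q₀ = 251.8 vs Keq = 7.9400e+05 ⇒ Q<K, forward
Step 1:
                    B           D           M
  Initial      0.0901       5.723       2.456
  Change     -0.08382    -0.05588     0.05588
  Equil      0.006278       5.667       2.512
  solve Keq expr → x = 0.02794; check Q = 7.9400e+05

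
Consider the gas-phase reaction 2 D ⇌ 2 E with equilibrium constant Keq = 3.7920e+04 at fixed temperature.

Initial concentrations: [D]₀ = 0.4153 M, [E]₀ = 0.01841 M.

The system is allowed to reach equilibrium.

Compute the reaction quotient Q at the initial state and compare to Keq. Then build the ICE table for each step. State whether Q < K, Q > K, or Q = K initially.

Q₀ = 0.001965 vs Keq = 3.7920e+04 ⇒ Q<K, forward
Step 1:
                   D          E
  I           0.4153    0.01841
  C          -0.4131     0.4131
  E         0.002216     0.4315
  solve Keq expr → x = 0.2065; check Q = 3.7920e+04

Q₀ = 0.001965; Q < K (proceeds forward)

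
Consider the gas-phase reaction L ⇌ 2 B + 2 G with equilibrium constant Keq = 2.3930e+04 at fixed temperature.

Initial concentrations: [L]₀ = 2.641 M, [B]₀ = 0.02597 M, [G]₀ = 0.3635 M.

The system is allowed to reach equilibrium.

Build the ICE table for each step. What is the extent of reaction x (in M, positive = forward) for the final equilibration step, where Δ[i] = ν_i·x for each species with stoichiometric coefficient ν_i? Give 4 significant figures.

Q₀ = 3.3743e-05 vs Keq = 2.3930e+04 ⇒ Q<K, forward
Step 1:
                   L          B          G
  I            2.641    0.02597     0.3635
  C           -2.605      5.211      5.211
  E          0.03561      5.237      5.574
  solve Keq expr → x = 2.605; check Q = 2.3930e+04

x = 2.605 M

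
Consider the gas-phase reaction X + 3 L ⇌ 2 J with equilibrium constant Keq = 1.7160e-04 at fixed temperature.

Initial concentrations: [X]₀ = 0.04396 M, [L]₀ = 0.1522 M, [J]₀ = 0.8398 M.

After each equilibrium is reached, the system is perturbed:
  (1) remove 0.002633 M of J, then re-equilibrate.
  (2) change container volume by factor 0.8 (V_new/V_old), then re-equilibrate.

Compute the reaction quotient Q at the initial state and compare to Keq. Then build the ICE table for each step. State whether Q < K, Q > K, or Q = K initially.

Q₀ = 4550 vs Keq = 1.7160e-04 ⇒ Q>K, reverse
Step 1:
                    X           L           J
  I           0.04396      0.1522      0.8398
  C            0.4126       1.238     -0.8253
  E            0.4566        1.39     0.01451
  solve Keq expr → x = -0.4126; check Q = 1.7160e-04
Then remove 0.002633 M of J.
Step 2:
                    X           L           J
  I            0.4566        1.39     0.01188
  C         -0.001276   -0.003829    0.002553
  E            0.4553       1.386     0.01443
  solve Keq expr → x = 0.001276; check Q = 1.7160e-04
Then change container volume by factor 0.8 (V_new/V_old).
Step 3:
                    X           L           J
  I            0.5692       1.733     0.01804
  C          -0.00217   -0.006509    0.004339
  E             0.567       1.726     0.02237
  solve Keq expr → x = 0.00217; check Q = 1.7160e-04

Q₀ = 4550; Q > K (proceeds reverse)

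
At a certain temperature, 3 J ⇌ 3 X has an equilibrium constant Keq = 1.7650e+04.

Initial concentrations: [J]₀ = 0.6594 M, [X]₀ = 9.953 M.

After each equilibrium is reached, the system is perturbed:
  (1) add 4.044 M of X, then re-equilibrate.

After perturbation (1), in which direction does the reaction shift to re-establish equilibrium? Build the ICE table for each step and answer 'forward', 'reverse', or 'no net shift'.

Direction: reverse

Q₀ = 3439 vs Keq = 1.7650e+04 ⇒ Q<K, forward
Step 1:
                    J           X
  init         0.6594       9.953
  Δ           -0.2669      0.2669
  eq           0.3925       10.22
  solve Keq expr → x = 0.08896; check Q = 1.7650e+04
Then add 4.044 M of X.
Step 2:
                    J           X
  init         0.3925       14.26
  Δ            0.1496     -0.1496
  eq           0.5421       14.11
  solve Keq expr → x = -0.04986; check Q = 1.7650e+04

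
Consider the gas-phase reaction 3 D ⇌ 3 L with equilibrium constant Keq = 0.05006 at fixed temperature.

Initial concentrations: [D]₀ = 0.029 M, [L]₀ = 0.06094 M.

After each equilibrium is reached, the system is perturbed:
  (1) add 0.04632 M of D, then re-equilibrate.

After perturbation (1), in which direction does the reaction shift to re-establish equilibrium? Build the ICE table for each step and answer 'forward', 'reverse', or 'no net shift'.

Q₀ = 9.279 vs Keq = 0.05006 ⇒ Q>K, reverse
Step 1:
                   D          L
  I            0.029    0.06094
  C          0.03672   -0.03672
  E          0.06572    0.02422
  solve Keq expr → x = -0.01224; check Q = 0.05006
Then add 0.04632 M of D.
Step 2:
                   D          L
  I            0.112    0.02422
  C         -0.01247    0.01247
  E          0.09957    0.03669
  solve Keq expr → x = 0.004158; check Q = 0.05006

Direction: forward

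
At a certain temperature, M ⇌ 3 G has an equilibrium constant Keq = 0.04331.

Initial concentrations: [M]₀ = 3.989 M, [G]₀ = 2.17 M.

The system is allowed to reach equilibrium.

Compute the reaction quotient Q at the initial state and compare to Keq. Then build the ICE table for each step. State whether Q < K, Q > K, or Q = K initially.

Q₀ = 2.562; Q > K (proceeds reverse)

Q₀ = 2.562 vs Keq = 0.04331 ⇒ Q>K, reverse
Step 1:
                    M           G
  I             3.989        2.17
  C            0.5298      -1.589
  E             4.519      0.5806
  solve Keq expr → x = -0.5298; check Q = 0.04331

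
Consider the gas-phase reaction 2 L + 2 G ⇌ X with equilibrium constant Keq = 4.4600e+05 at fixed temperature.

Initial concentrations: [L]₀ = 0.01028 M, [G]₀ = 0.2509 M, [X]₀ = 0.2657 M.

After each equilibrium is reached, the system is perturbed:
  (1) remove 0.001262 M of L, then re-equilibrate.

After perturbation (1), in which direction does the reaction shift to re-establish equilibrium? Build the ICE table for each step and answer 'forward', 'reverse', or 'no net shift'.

Direction: reverse

Q₀ = 3.9940e+04 vs Keq = 4.4600e+05 ⇒ Q<K, forward
Step 1:
                  L         G         X
  Initial   0.01028    0.2509    0.2657
  Change  -0.007093 -0.007093  0.003547
  Equil    0.003187    0.2438    0.2692
  solve Keq expr → x = 0.003547; check Q = 4.4600e+05
Then remove 0.001262 M of L.
Step 2:
                  L         G         X
  Initial  0.001925    0.2438    0.2692
  Change   0.001242  0.001242 -6.2109e-04
  Equil    0.003167     0.245    0.2686
  solve Keq expr → x = -6.2109e-04; check Q = 4.4600e+05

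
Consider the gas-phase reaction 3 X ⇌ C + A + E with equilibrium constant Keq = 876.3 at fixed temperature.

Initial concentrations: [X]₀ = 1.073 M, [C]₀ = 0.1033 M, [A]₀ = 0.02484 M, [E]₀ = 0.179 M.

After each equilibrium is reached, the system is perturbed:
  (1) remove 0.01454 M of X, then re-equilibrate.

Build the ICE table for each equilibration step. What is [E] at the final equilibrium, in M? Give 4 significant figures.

Q₀ = 3.7180e-04 vs Keq = 876.3 ⇒ Q<K, forward
Step 1:
                  X         C         A         E
  I           1.073    0.1033   0.02484     0.179
  C          -1.027    0.3423    0.3423    0.3423
  E           0.046    0.4456    0.3672    0.5213
  solve Keq expr → x = 0.3423; check Q = 876.3
Then remove 0.01454 M of X.
Step 2:
                  X         C         A         E
  I         0.03146    0.4456    0.3672    0.5213
  C         0.01405 -0.004682 -0.004682 -0.004682
  E         0.04551     0.441    0.3625    0.5167
  solve Keq expr → x = -0.004682; check Q = 876.3

[E]_eq = 0.5167 M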